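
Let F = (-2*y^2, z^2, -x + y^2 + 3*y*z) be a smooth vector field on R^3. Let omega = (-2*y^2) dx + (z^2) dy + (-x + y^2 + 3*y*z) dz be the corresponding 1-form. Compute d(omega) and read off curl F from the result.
d(omega) = (2*y + z) dy ∧ dz + (1) dz ∧ dx + (4*y) dx ∧ dy; curl F = (2*y + z, 1, 4*y)

d omega = sum_{i<j} (∂f_j/∂x_i - ∂f_i/∂x_j) dx_i ∧ dx_j. Under the identification (dy ∧ dz, dz ∧ dx, dx ∧ dy) ↔ (e_x, e_y, e_z), the coefficients are exactly the components of curl F. Compute:
  ∂R/∂y - ∂Q/∂z = (2*y + 3*z) - (2*z) = 2*y + z
  ∂P/∂z - ∂R/∂x = (0) - (-1) = 1
  ∂Q/∂x - ∂P/∂y = (0) - (-4*y) = 4*y.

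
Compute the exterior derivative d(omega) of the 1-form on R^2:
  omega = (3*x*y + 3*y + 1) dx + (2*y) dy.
d(omega) = (-3*x - 3) dx ∧ dy

For a 1-form omega = sum_i f_i dx_i, the exterior derivative is
  d(omega) = sum_{i < j} (∂f_j/∂x_i - ∂f_i/∂x_j) dx_i ∧ dx_j.
  coefficient of dx ∧ dy: ∂f_2/∂x - ∂f_1/∂y = ∂(2*y)/∂x - ∂(3*x*y + 3*y + 1)/∂y = -3*x - 3
Assembling: d(omega) = (-3*x - 3) dx ∧ dy.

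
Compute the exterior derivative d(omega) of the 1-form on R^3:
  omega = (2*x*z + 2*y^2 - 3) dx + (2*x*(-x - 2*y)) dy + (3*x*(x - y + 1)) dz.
d(omega) = (-4*x - 8*y) dx ∧ dy + (4*x - 3*y + 3) dx ∧ dz + (-3*x) dy ∧ dz

For a 1-form omega = sum_i f_i dx_i, the exterior derivative is
  d(omega) = sum_{i < j} (∂f_j/∂x_i - ∂f_i/∂x_j) dx_i ∧ dx_j.
  coefficient of dx ∧ dy: ∂f_2/∂x - ∂f_1/∂y = ∂(2*x*(-x - 2*y))/∂x - ∂(2*x*z + 2*y^2 - 3)/∂y = -4*x - 8*y
  coefficient of dx ∧ dz: ∂f_3/∂x - ∂f_1/∂z = ∂(3*x*(x - y + 1))/∂x - ∂(2*x*z + 2*y^2 - 3)/∂z = 4*x - 3*y + 3
  coefficient of dy ∧ dz: ∂f_3/∂y - ∂f_2/∂z = ∂(3*x*(x - y + 1))/∂y - ∂(2*x*(-x - 2*y))/∂z = -3*x
Assembling: d(omega) = (-4*x - 8*y) dx ∧ dy + (4*x - 3*y + 3) dx ∧ dz + (-3*x) dy ∧ dz.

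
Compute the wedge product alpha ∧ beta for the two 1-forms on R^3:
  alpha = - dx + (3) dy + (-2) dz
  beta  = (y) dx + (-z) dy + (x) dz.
alpha ∧ beta = (-3*y + z) dx ∧ dy + (-x + 2*y) dx ∧ dz + (3*x - 2*z) dy ∧ dz

Distribute the wedge, using dx_i ∧ dx_j = -dx_j ∧ dx_i and dx_i ∧ dx_i = 0. For each pair (i, j) with i < j, the coefficient of dx_i ∧ dx_j in alpha ∧ beta is (alpha_i * beta_j - alpha_j * beta_i). Collecting: alpha ∧ beta = (-3*y + z) dx ∧ dy + (-x + 2*y) dx ∧ dz + (3*x - 2*z) dy ∧ dz.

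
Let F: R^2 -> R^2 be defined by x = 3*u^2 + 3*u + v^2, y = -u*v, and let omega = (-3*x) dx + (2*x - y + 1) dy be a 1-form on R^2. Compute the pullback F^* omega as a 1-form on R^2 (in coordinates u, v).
F^* omega = (-54*u^3 - 6*u^2*v - 81*u^2 - 19*u*v^2 - 6*u*v - 27*u - 2*v^3 - 9*v^2 - v) du + (-6*u^3 - 19*u^2*v - 6*u^2 - 2*u*v^2 - 18*u*v - u - 6*v^3) dv

Using F^*(f dg) = (f ∘ F) d(g ∘ F), substitute each coordinate x_i by F_i(u, v) in f_i, and replace dx_i by d F_i = (∂F_i/∂u) du + (∂F_i/∂v) dv.
  For the x component: f_1(F) = -9*u^2 - 9*u - 3*v^2; d F_1 = (6*u + 3) du + (2*v) dv
  For the y component: f_2(F) = 6*u^2 + u*v + 6*u + 2*v^2 + 1; d F_2 = (-v) du + (-u) dv
Combining and collecting du, dv coefficients:
  coeff of du: -54*u^3 - 6*u^2*v - 81*u^2 - 19*u*v^2 - 6*u*v - 27*u - 2*v^3 - 9*v^2 - v
  coeff of dv: -6*u^3 - 19*u^2*v - 6*u^2 - 2*u*v^2 - 18*u*v - u - 6*v^3
F^* omega = (-54*u^3 - 6*u^2*v - 81*u^2 - 19*u*v^2 - 6*u*v - 27*u - 2*v^3 - 9*v^2 - v) du + (-6*u^3 - 19*u^2*v - 6*u^2 - 2*u*v^2 - 18*u*v - u - 6*v^3) dv.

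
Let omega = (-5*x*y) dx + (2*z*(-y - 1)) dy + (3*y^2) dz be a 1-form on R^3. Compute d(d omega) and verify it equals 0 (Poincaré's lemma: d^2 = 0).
d(d omega) = 0

Step 1: d omega = sum_{i<j} (∂f_j/∂x_i - ∂f_i/∂x_j) dx_i ∧ dx_j:
  coeff of dx ∧ dy: 5*x
  coeff of dx ∧ dz: 0
  coeff of dy ∧ dz: 8*y + 2
Step 2: Apply d again to each 2-form coefficient. The only possible 3-form in R^3 is dx ∧ dy ∧ dz, with coefficient
  ∂(coeff of dy∧dz)/∂x - ∂(coeff of dx∧dz)/∂y + ∂(coeff of dx∧dy)/∂z
  = ∂/∂x (8*y + 2) - ∂/∂y (0) + ∂/∂z (5*x).
Each of these terms simplifies to sums of mixed partials that cancel in pairs. The result is 0 (by equality of mixed partials for smooth functions — Schwarz / Clairaut).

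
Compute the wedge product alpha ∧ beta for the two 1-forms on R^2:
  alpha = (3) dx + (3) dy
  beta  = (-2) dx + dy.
alpha ∧ beta = (9) dx ∧ dy

Distribute the wedge, using dx_i ∧ dx_j = -dx_j ∧ dx_i and dx_i ∧ dx_i = 0. For each pair (i, j) with i < j, the coefficient of dx_i ∧ dx_j in alpha ∧ beta is (alpha_i * beta_j - alpha_j * beta_i). Collecting: alpha ∧ beta = (9) dx ∧ dy.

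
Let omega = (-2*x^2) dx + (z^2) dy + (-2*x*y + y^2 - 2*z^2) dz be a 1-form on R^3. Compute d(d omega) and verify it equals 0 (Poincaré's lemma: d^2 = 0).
d(d omega) = 0

Step 1: d omega = sum_{i<j} (∂f_j/∂x_i - ∂f_i/∂x_j) dx_i ∧ dx_j:
  coeff of dx ∧ dy: 0
  coeff of dx ∧ dz: -2*y
  coeff of dy ∧ dz: -2*x + 2*y - 2*z
Step 2: Apply d again to each 2-form coefficient. The only possible 3-form in R^3 is dx ∧ dy ∧ dz, with coefficient
  ∂(coeff of dy∧dz)/∂x - ∂(coeff of dx∧dz)/∂y + ∂(coeff of dx∧dy)/∂z
  = ∂/∂x (-2*x + 2*y - 2*z) - ∂/∂y (-2*y) + ∂/∂z (0).
Each of these terms simplifies to sums of mixed partials that cancel in pairs. The result is 0 (by equality of mixed partials for smooth functions — Schwarz / Clairaut).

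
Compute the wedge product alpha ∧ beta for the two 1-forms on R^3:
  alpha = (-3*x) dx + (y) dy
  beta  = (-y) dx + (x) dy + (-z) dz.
alpha ∧ beta = (-3*x^2 + y^2) dx ∧ dy + (3*x*z) dx ∧ dz + (-y*z) dy ∧ dz

Distribute the wedge, using dx_i ∧ dx_j = -dx_j ∧ dx_i and dx_i ∧ dx_i = 0. For each pair (i, j) with i < j, the coefficient of dx_i ∧ dx_j in alpha ∧ beta is (alpha_i * beta_j - alpha_j * beta_i). Collecting: alpha ∧ beta = (-3*x^2 + y^2) dx ∧ dy + (3*x*z) dx ∧ dz + (-y*z) dy ∧ dz.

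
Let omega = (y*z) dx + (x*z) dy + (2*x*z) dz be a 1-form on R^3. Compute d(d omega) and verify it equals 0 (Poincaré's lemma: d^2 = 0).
d(d omega) = 0

Step 1: d omega = sum_{i<j} (∂f_j/∂x_i - ∂f_i/∂x_j) dx_i ∧ dx_j:
  coeff of dx ∧ dy: 0
  coeff of dx ∧ dz: -y + 2*z
  coeff of dy ∧ dz: -x
Step 2: Apply d again to each 2-form coefficient. The only possible 3-form in R^3 is dx ∧ dy ∧ dz, with coefficient
  ∂(coeff of dy∧dz)/∂x - ∂(coeff of dx∧dz)/∂y + ∂(coeff of dx∧dy)/∂z
  = ∂/∂x (-x) - ∂/∂y (-y + 2*z) + ∂/∂z (0).
Each of these terms simplifies to sums of mixed partials that cancel in pairs. The result is 0 (by equality of mixed partials for smooth functions — Schwarz / Clairaut).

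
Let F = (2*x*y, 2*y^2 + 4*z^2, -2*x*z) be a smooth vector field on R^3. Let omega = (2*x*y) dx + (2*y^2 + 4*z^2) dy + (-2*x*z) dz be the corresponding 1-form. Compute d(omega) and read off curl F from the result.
d(omega) = (-8*z) dy ∧ dz + (2*z) dz ∧ dx + (-2*x) dx ∧ dy; curl F = (-8*z, 2*z, -2*x)

d omega = sum_{i<j} (∂f_j/∂x_i - ∂f_i/∂x_j) dx_i ∧ dx_j. Under the identification (dy ∧ dz, dz ∧ dx, dx ∧ dy) ↔ (e_x, e_y, e_z), the coefficients are exactly the components of curl F. Compute:
  ∂R/∂y - ∂Q/∂z = (0) - (8*z) = -8*z
  ∂P/∂z - ∂R/∂x = (0) - (-2*z) = 2*z
  ∂Q/∂x - ∂P/∂y = (0) - (2*x) = -2*x.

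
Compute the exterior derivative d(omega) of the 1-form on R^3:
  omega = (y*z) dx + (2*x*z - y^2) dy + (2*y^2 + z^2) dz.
d(omega) = (z) dx ∧ dy + (-y) dx ∧ dz + (-2*x + 4*y) dy ∧ dz

For a 1-form omega = sum_i f_i dx_i, the exterior derivative is
  d(omega) = sum_{i < j} (∂f_j/∂x_i - ∂f_i/∂x_j) dx_i ∧ dx_j.
  coefficient of dx ∧ dy: ∂f_2/∂x - ∂f_1/∂y = ∂(2*x*z - y^2)/∂x - ∂(y*z)/∂y = z
  coefficient of dx ∧ dz: ∂f_3/∂x - ∂f_1/∂z = ∂(2*y^2 + z^2)/∂x - ∂(y*z)/∂z = -y
  coefficient of dy ∧ dz: ∂f_3/∂y - ∂f_2/∂z = ∂(2*y^2 + z^2)/∂y - ∂(2*x*z - y^2)/∂z = -2*x + 4*y
Assembling: d(omega) = (z) dx ∧ dy + (-y) dx ∧ dz + (-2*x + 4*y) dy ∧ dz.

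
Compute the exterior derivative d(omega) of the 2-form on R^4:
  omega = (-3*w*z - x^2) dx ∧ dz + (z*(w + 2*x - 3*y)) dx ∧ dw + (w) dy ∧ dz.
d(omega) = (-w - 2*x + 3*y - 3*z) dx ∧ dz ∧ dw + (3*z) dx ∧ dy ∧ dw + (1) dy ∧ dz ∧ dw

For a 2-form omega = sum_{i<j} g_{ij} dx_i ∧ dx_j, the exterior derivative is
  d(omega) = sum_{i<j} d(g_{ij}) ∧ dx_i ∧ dx_j = sum_{i<j, k} (∂g_{ij}/∂x_k) dx_k ∧ dx_i ∧ dx_j.
Expand each term, using dx_k ∧ dx_i ∧ dx_j = sgn(permutation) dx_{(a)} ∧ dx_{(b)} ∧ dx_{(c)} with (a < b < c) sorted:
  d(-3*w*z - x^2) includes (∂/∂w)(-3*w*z - x^2) dw = (-3*z) dw, which multiplied by dx ∧ dz gives (-3*z) dx ∧ dz ∧ dw
  d(z*(w + 2*x - 3*y)) includes (∂/∂y)(z*(w + 2*x - 3*y)) dy = (-3*z) dy, which multiplied by dx ∧ dw gives (3*z) dx ∧ dy ∧ dw
  d(z*(w + 2*x - 3*y)) includes (∂/∂z)(z*(w + 2*x - 3*y)) dz = (w + 2*x - 3*y) dz, which multiplied by dx ∧ dw gives (-w - 2*x + 3*y) dx ∧ dz ∧ dw
  d(w) includes (∂/∂w)(w) dw = (1) dw, which multiplied by dy ∧ dz gives (1) dy ∧ dz ∧ dw
Collecting like 3-forms: d(omega) = (-w - 2*x + 3*y - 3*z) dx ∧ dz ∧ dw + (3*z) dx ∧ dy ∧ dw + (1) dy ∧ dz ∧ dw.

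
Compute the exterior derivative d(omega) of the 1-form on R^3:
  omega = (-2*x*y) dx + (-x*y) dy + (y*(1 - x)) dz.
d(omega) = (2*x - y) dx ∧ dy + (-y) dx ∧ dz + (1 - x) dy ∧ dz

For a 1-form omega = sum_i f_i dx_i, the exterior derivative is
  d(omega) = sum_{i < j} (∂f_j/∂x_i - ∂f_i/∂x_j) dx_i ∧ dx_j.
  coefficient of dx ∧ dy: ∂f_2/∂x - ∂f_1/∂y = ∂(-x*y)/∂x - ∂(-2*x*y)/∂y = 2*x - y
  coefficient of dx ∧ dz: ∂f_3/∂x - ∂f_1/∂z = ∂(y*(1 - x))/∂x - ∂(-2*x*y)/∂z = -y
  coefficient of dy ∧ dz: ∂f_3/∂y - ∂f_2/∂z = ∂(y*(1 - x))/∂y - ∂(-x*y)/∂z = 1 - x
Assembling: d(omega) = (2*x - y) dx ∧ dy + (-y) dx ∧ dz + (1 - x) dy ∧ dz.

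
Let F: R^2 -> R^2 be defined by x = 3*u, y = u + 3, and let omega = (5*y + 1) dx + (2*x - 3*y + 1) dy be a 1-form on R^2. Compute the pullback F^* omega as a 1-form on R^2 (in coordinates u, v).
F^* omega = (18*u + 40) du

Using F^*(f dg) = (f ∘ F) d(g ∘ F), substitute each coordinate x_i by F_i(u, v) in f_i, and replace dx_i by d F_i = (∂F_i/∂u) du + (∂F_i/∂v) dv.
  For the x component: f_1(F) = 5*u + 16; d F_1 = (3) du + (0) dv
  For the y component: f_2(F) = 3*u - 8; d F_2 = (1) du + (0) dv
Combining and collecting du, dv coefficients:
  coeff of du: 18*u + 40
  coeff of dv: 0
F^* omega = (18*u + 40) du.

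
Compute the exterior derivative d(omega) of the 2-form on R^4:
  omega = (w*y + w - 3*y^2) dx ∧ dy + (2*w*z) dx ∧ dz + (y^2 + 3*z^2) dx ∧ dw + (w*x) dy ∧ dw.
d(omega) = (w - y + 1) dx ∧ dy ∧ dw + (-4*z) dx ∧ dz ∧ dw

For a 2-form omega = sum_{i<j} g_{ij} dx_i ∧ dx_j, the exterior derivative is
  d(omega) = sum_{i<j} d(g_{ij}) ∧ dx_i ∧ dx_j = sum_{i<j, k} (∂g_{ij}/∂x_k) dx_k ∧ dx_i ∧ dx_j.
Expand each term, using dx_k ∧ dx_i ∧ dx_j = sgn(permutation) dx_{(a)} ∧ dx_{(b)} ∧ dx_{(c)} with (a < b < c) sorted:
  d(w*y + w - 3*y^2) includes (∂/∂w)(w*y + w - 3*y^2) dw = (y + 1) dw, which multiplied by dx ∧ dy gives (y + 1) dx ∧ dy ∧ dw
  d(2*w*z) includes (∂/∂w)(2*w*z) dw = (2*z) dw, which multiplied by dx ∧ dz gives (2*z) dx ∧ dz ∧ dw
  d(y^2 + 3*z^2) includes (∂/∂y)(y^2 + 3*z^2) dy = (2*y) dy, which multiplied by dx ∧ dw gives (-2*y) dx ∧ dy ∧ dw
  d(y^2 + 3*z^2) includes (∂/∂z)(y^2 + 3*z^2) dz = (6*z) dz, which multiplied by dx ∧ dw gives (-6*z) dx ∧ dz ∧ dw
  d(w*x) includes (∂/∂x)(w*x) dx = (w) dx, which multiplied by dy ∧ dw gives (w) dx ∧ dy ∧ dw
Collecting like 3-forms: d(omega) = (w - y + 1) dx ∧ dy ∧ dw + (-4*z) dx ∧ dz ∧ dw.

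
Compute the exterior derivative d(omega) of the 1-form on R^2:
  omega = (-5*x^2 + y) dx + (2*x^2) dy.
d(omega) = (4*x - 1) dx ∧ dy

For a 1-form omega = sum_i f_i dx_i, the exterior derivative is
  d(omega) = sum_{i < j} (∂f_j/∂x_i - ∂f_i/∂x_j) dx_i ∧ dx_j.
  coefficient of dx ∧ dy: ∂f_2/∂x - ∂f_1/∂y = ∂(2*x^2)/∂x - ∂(-5*x^2 + y)/∂y = 4*x - 1
Assembling: d(omega) = (4*x - 1) dx ∧ dy.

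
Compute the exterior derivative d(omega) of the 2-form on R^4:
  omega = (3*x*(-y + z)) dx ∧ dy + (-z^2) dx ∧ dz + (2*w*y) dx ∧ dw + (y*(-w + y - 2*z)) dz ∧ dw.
d(omega) = (3*x) dx ∧ dy ∧ dz + (-2*w) dx ∧ dy ∧ dw + (-w + 2*y - 2*z) dy ∧ dz ∧ dw

For a 2-form omega = sum_{i<j} g_{ij} dx_i ∧ dx_j, the exterior derivative is
  d(omega) = sum_{i<j} d(g_{ij}) ∧ dx_i ∧ dx_j = sum_{i<j, k} (∂g_{ij}/∂x_k) dx_k ∧ dx_i ∧ dx_j.
Expand each term, using dx_k ∧ dx_i ∧ dx_j = sgn(permutation) dx_{(a)} ∧ dx_{(b)} ∧ dx_{(c)} with (a < b < c) sorted:
  d(3*x*(-y + z)) includes (∂/∂z)(3*x*(-y + z)) dz = (3*x) dz, which multiplied by dx ∧ dy gives (3*x) dx ∧ dy ∧ dz
  d(2*w*y) includes (∂/∂y)(2*w*y) dy = (2*w) dy, which multiplied by dx ∧ dw gives (-2*w) dx ∧ dy ∧ dw
  d(y*(-w + y - 2*z)) includes (∂/∂y)(y*(-w + y - 2*z)) dy = (-w + 2*y - 2*z) dy, which multiplied by dz ∧ dw gives (-w + 2*y - 2*z) dy ∧ dz ∧ dw
Collecting like 3-forms: d(omega) = (3*x) dx ∧ dy ∧ dz + (-2*w) dx ∧ dy ∧ dw + (-w + 2*y - 2*z) dy ∧ dz ∧ dw.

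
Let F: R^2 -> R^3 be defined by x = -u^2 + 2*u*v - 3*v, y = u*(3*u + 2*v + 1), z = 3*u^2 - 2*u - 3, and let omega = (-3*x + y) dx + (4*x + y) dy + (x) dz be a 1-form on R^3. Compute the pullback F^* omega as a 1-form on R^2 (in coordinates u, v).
F^* omega = (-24*u^3 + 90*u^2*v + 5*u^2 + 12*u*v^2 - 98*u*v + u - 6*v^2 - 6*v) du + (10*u^3 + 12*u^2*v - 14*u^2 + 6*u*v - 3*u - 27*v) dv

Using F^*(f dg) = (f ∘ F) d(g ∘ F), substitute each coordinate x_i by F_i(u, v) in f_i, and replace dx_i by d F_i = (∂F_i/∂u) du + (∂F_i/∂v) dv.
  For the x component: f_1(F) = 6*u^2 - 4*u*v + u + 9*v; d F_1 = (-2*u + 2*v) du + (2*u - 3) dv
  For the y component: f_2(F) = -u^2 + 10*u*v + u - 12*v; d F_2 = (6*u + 2*v + 1) du + (2*u) dv
  For the z component: f_3(F) = -u^2 + 2*u*v - 3*v; d F_3 = (6*u - 2) du + (0) dv
Combining and collecting du, dv coefficients:
  coeff of du: -24*u^3 + 90*u^2*v + 5*u^2 + 12*u*v^2 - 98*u*v + u - 6*v^2 - 6*v
  coeff of dv: 10*u^3 + 12*u^2*v - 14*u^2 + 6*u*v - 3*u - 27*v
F^* omega = (-24*u^3 + 90*u^2*v + 5*u^2 + 12*u*v^2 - 98*u*v + u - 6*v^2 - 6*v) du + (10*u^3 + 12*u^2*v - 14*u^2 + 6*u*v - 3*u - 27*v) dv.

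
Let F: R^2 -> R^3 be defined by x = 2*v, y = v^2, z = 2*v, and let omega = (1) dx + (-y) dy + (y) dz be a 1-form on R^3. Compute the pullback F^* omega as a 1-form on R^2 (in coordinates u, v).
F^* omega = (-2*v^3 + 2*v^2 + 2) dv

Using F^*(f dg) = (f ∘ F) d(g ∘ F), substitute each coordinate x_i by F_i(u, v) in f_i, and replace dx_i by d F_i = (∂F_i/∂u) du + (∂F_i/∂v) dv.
  For the x component: f_1(F) = 1; d F_1 = (0) du + (2) dv
  For the y component: f_2(F) = -v^2; d F_2 = (0) du + (2*v) dv
  For the z component: f_3(F) = v^2; d F_3 = (0) du + (2) dv
Combining and collecting du, dv coefficients:
  coeff of du: 0
  coeff of dv: -2*v^3 + 2*v^2 + 2
F^* omega = (-2*v^3 + 2*v^2 + 2) dv.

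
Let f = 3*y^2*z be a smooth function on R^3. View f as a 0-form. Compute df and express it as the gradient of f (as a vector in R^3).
df = (0) dx + (6*y*z) dy + (3*y^2) dz; grad f = (0, 6*y*z, 3*y^2)

For a 0-form f, d f = (∂f/∂x) dx + (∂f/∂y) dy + (∂f/∂z) dz. The components of the vector representation are exactly the entries of grad f in Cartesian coordinates:
  ∂f/∂x = 0
  ∂f/∂y = 6*y*z
  ∂f/∂z = 3*y^2.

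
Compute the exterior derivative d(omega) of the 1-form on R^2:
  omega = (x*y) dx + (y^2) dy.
d(omega) = (-x) dx ∧ dy

For a 1-form omega = sum_i f_i dx_i, the exterior derivative is
  d(omega) = sum_{i < j} (∂f_j/∂x_i - ∂f_i/∂x_j) dx_i ∧ dx_j.
  coefficient of dx ∧ dy: ∂f_2/∂x - ∂f_1/∂y = ∂(y^2)/∂x - ∂(x*y)/∂y = -x
Assembling: d(omega) = (-x) dx ∧ dy.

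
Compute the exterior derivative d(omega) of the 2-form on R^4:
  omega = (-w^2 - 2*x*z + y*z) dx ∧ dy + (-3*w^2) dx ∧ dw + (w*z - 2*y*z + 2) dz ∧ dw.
d(omega) = (-2*x + y) dx ∧ dy ∧ dz + (-2*w) dx ∧ dy ∧ dw + (-2*z) dy ∧ dz ∧ dw

For a 2-form omega = sum_{i<j} g_{ij} dx_i ∧ dx_j, the exterior derivative is
  d(omega) = sum_{i<j} d(g_{ij}) ∧ dx_i ∧ dx_j = sum_{i<j, k} (∂g_{ij}/∂x_k) dx_k ∧ dx_i ∧ dx_j.
Expand each term, using dx_k ∧ dx_i ∧ dx_j = sgn(permutation) dx_{(a)} ∧ dx_{(b)} ∧ dx_{(c)} with (a < b < c) sorted:
  d(-w^2 - 2*x*z + y*z) includes (∂/∂z)(-w^2 - 2*x*z + y*z) dz = (-2*x + y) dz, which multiplied by dx ∧ dy gives (-2*x + y) dx ∧ dy ∧ dz
  d(-w^2 - 2*x*z + y*z) includes (∂/∂w)(-w^2 - 2*x*z + y*z) dw = (-2*w) dw, which multiplied by dx ∧ dy gives (-2*w) dx ∧ dy ∧ dw
  d(w*z - 2*y*z + 2) includes (∂/∂y)(w*z - 2*y*z + 2) dy = (-2*z) dy, which multiplied by dz ∧ dw gives (-2*z) dy ∧ dz ∧ dw
Collecting like 3-forms: d(omega) = (-2*x + y) dx ∧ dy ∧ dz + (-2*w) dx ∧ dy ∧ dw + (-2*z) dy ∧ dz ∧ dw.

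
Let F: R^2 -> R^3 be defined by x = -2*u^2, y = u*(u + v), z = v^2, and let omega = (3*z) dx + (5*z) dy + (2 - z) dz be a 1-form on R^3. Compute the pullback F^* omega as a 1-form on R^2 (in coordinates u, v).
F^* omega = (v^2*(-2*u + 5*v)) du + (v*(5*u*v - 2*v^2 + 4)) dv

Using F^*(f dg) = (f ∘ F) d(g ∘ F), substitute each coordinate x_i by F_i(u, v) in f_i, and replace dx_i by d F_i = (∂F_i/∂u) du + (∂F_i/∂v) dv.
  For the x component: f_1(F) = 3*v^2; d F_1 = (-4*u) du + (0) dv
  For the y component: f_2(F) = 5*v^2; d F_2 = (2*u + v) du + (u) dv
  For the z component: f_3(F) = 2 - v^2; d F_3 = (0) du + (2*v) dv
Combining and collecting du, dv coefficients:
  coeff of du: v^2*(-2*u + 5*v)
  coeff of dv: v*(5*u*v - 2*v^2 + 4)
F^* omega = (v^2*(-2*u + 5*v)) du + (v*(5*u*v - 2*v^2 + 4)) dv.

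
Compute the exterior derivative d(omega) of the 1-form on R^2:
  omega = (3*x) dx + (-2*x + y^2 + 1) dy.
d(omega) = (-2) dx ∧ dy

For a 1-form omega = sum_i f_i dx_i, the exterior derivative is
  d(omega) = sum_{i < j} (∂f_j/∂x_i - ∂f_i/∂x_j) dx_i ∧ dx_j.
  coefficient of dx ∧ dy: ∂f_2/∂x - ∂f_1/∂y = ∂(-2*x + y^2 + 1)/∂x - ∂(3*x)/∂y = -2
Assembling: d(omega) = (-2) dx ∧ dy.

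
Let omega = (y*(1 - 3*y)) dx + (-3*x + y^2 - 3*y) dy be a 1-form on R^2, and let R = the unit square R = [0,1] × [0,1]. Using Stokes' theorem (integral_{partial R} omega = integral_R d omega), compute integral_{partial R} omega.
integral_(partial R) omega = -1

Stokes: integral_partial_R omega = integral_R d omega with d omega = (∂Q/∂x - ∂P/∂y) dx ∧ dy.
  ∂Q/∂x = -3
  ∂P/∂y = 1 - 6*y
  integrand = ∂Q/∂x - ∂P/∂y = 6*y - 4.
Integrating over R: integral_0^1 integral_0^1 (6*y - 4) dx dy = -1.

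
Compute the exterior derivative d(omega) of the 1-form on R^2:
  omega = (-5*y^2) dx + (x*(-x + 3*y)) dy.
d(omega) = (-2*x + 13*y) dx ∧ dy

For a 1-form omega = sum_i f_i dx_i, the exterior derivative is
  d(omega) = sum_{i < j} (∂f_j/∂x_i - ∂f_i/∂x_j) dx_i ∧ dx_j.
  coefficient of dx ∧ dy: ∂f_2/∂x - ∂f_1/∂y = ∂(x*(-x + 3*y))/∂x - ∂(-5*y^2)/∂y = -2*x + 13*y
Assembling: d(omega) = (-2*x + 13*y) dx ∧ dy.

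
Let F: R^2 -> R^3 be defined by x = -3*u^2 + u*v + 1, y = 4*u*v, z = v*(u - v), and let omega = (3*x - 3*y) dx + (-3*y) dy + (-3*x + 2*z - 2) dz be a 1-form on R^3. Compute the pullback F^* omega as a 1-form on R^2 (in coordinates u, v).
F^* omega = (54*u^3 + 54*u^2*v - 58*u*v^2 - 18*u - 2*v^3 - 2*v) du + (-76*u^2*v - 2*u + 4*v^3 + 10*v) dv

Using F^*(f dg) = (f ∘ F) d(g ∘ F), substitute each coordinate x_i by F_i(u, v) in f_i, and replace dx_i by d F_i = (∂F_i/∂u) du + (∂F_i/∂v) dv.
  For the x component: f_1(F) = -9*u^2 - 9*u*v + 3; d F_1 = (-6*u + v) du + (u) dv
  For the y component: f_2(F) = -12*u*v; d F_2 = (4*v) du + (4*u) dv
  For the z component: f_3(F) = 9*u^2 - u*v - 2*v^2 - 5; d F_3 = (v) du + (u - 2*v) dv
Combining and collecting du, dv coefficients:
  coeff of du: 54*u^3 + 54*u^2*v - 58*u*v^2 - 18*u - 2*v^3 - 2*v
  coeff of dv: -76*u^2*v - 2*u + 4*v^3 + 10*v
F^* omega = (54*u^3 + 54*u^2*v - 58*u*v^2 - 18*u - 2*v^3 - 2*v) du + (-76*u^2*v - 2*u + 4*v^3 + 10*v) dv.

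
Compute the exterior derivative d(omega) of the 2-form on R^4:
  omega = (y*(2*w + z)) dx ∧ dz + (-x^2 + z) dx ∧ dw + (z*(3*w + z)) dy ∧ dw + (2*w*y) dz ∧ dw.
d(omega) = (-2*w - z) dx ∧ dy ∧ dz + (2*y - 1) dx ∧ dz ∧ dw + (-w - 2*z) dy ∧ dz ∧ dw

For a 2-form omega = sum_{i<j} g_{ij} dx_i ∧ dx_j, the exterior derivative is
  d(omega) = sum_{i<j} d(g_{ij}) ∧ dx_i ∧ dx_j = sum_{i<j, k} (∂g_{ij}/∂x_k) dx_k ∧ dx_i ∧ dx_j.
Expand each term, using dx_k ∧ dx_i ∧ dx_j = sgn(permutation) dx_{(a)} ∧ dx_{(b)} ∧ dx_{(c)} with (a < b < c) sorted:
  d(y*(2*w + z)) includes (∂/∂y)(y*(2*w + z)) dy = (2*w + z) dy, which multiplied by dx ∧ dz gives (-2*w - z) dx ∧ dy ∧ dz
  d(y*(2*w + z)) includes (∂/∂w)(y*(2*w + z)) dw = (2*y) dw, which multiplied by dx ∧ dz gives (2*y) dx ∧ dz ∧ dw
  d(-x^2 + z) includes (∂/∂z)(-x^2 + z) dz = (1) dz, which multiplied by dx ∧ dw gives (-1) dx ∧ dz ∧ dw
  d(z*(3*w + z)) includes (∂/∂z)(z*(3*w + z)) dz = (3*w + 2*z) dz, which multiplied by dy ∧ dw gives (-3*w - 2*z) dy ∧ dz ∧ dw
  d(2*w*y) includes (∂/∂y)(2*w*y) dy = (2*w) dy, which multiplied by dz ∧ dw gives (2*w) dy ∧ dz ∧ dw
Collecting like 3-forms: d(omega) = (-2*w - z) dx ∧ dy ∧ dz + (2*y - 1) dx ∧ dz ∧ dw + (-w - 2*z) dy ∧ dz ∧ dw.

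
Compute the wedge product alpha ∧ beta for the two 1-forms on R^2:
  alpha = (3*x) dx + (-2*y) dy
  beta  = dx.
alpha ∧ beta = (2*y) dx ∧ dy

Distribute the wedge, using dx_i ∧ dx_j = -dx_j ∧ dx_i and dx_i ∧ dx_i = 0. For each pair (i, j) with i < j, the coefficient of dx_i ∧ dx_j in alpha ∧ beta is (alpha_i * beta_j - alpha_j * beta_i). Collecting: alpha ∧ beta = (2*y) dx ∧ dy.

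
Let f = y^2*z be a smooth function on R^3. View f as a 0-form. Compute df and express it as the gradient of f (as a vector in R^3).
df = (0) dx + (2*y*z) dy + (y^2) dz; grad f = (0, 2*y*z, y^2)

For a 0-form f, d f = (∂f/∂x) dx + (∂f/∂y) dy + (∂f/∂z) dz. The components of the vector representation are exactly the entries of grad f in Cartesian coordinates:
  ∂f/∂x = 0
  ∂f/∂y = 2*y*z
  ∂f/∂z = y^2.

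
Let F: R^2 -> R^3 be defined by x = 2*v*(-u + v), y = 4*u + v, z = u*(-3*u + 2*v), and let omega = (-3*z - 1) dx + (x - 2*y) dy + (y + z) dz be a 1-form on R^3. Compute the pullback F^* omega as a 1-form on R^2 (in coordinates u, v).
F^* omega = (18*u^3 - 36*u^2*v - 24*u^2 + 16*u*v^2 - 6*u*v - 32*u + 10*v^2 - 6*v) du + (-24*u^3 + 52*u^2*v + 8*u^2 - 24*u*v^2 - 6*u + 2*v^2 - 6*v) dv

Using F^*(f dg) = (f ∘ F) d(g ∘ F), substitute each coordinate x_i by F_i(u, v) in f_i, and replace dx_i by d F_i = (∂F_i/∂u) du + (∂F_i/∂v) dv.
  For the x component: f_1(F) = 9*u^2 - 6*u*v - 1; d F_1 = (-2*v) du + (-2*u + 4*v) dv
  For the y component: f_2(F) = -2*u*v - 8*u + 2*v^2 - 2*v; d F_2 = (4) du + (1) dv
  For the z component: f_3(F) = -3*u^2 + 2*u*v + 4*u + v; d F_3 = (-6*u + 2*v) du + (2*u) dv
Combining and collecting du, dv coefficients:
  coeff of du: 18*u^3 - 36*u^2*v - 24*u^2 + 16*u*v^2 - 6*u*v - 32*u + 10*v^2 - 6*v
  coeff of dv: -24*u^3 + 52*u^2*v + 8*u^2 - 24*u*v^2 - 6*u + 2*v^2 - 6*v
F^* omega = (18*u^3 - 36*u^2*v - 24*u^2 + 16*u*v^2 - 6*u*v - 32*u + 10*v^2 - 6*v) du + (-24*u^3 + 52*u^2*v + 8*u^2 - 24*u*v^2 - 6*u + 2*v^2 - 6*v) dv.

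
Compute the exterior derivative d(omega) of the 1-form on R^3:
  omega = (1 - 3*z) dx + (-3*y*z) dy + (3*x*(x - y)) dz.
d(omega) = (6*x - 3*y + 3) dx ∧ dz + (-3*x + 3*y) dy ∧ dz

For a 1-form omega = sum_i f_i dx_i, the exterior derivative is
  d(omega) = sum_{i < j} (∂f_j/∂x_i - ∂f_i/∂x_j) dx_i ∧ dx_j.
  coefficient of dx ∧ dz: ∂f_3/∂x - ∂f_1/∂z = ∂(3*x*(x - y))/∂x - ∂(1 - 3*z)/∂z = 6*x - 3*y + 3
  coefficient of dy ∧ dz: ∂f_3/∂y - ∂f_2/∂z = ∂(3*x*(x - y))/∂y - ∂(-3*y*z)/∂z = -3*x + 3*y
Assembling: d(omega) = (6*x - 3*y + 3) dx ∧ dz + (-3*x + 3*y) dy ∧ dz.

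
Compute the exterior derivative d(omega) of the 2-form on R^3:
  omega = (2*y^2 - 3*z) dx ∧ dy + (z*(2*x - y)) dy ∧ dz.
d(omega) = (2*z - 3) dx ∧ dy ∧ dz

For a 2-form omega = sum_{i<j} g_{ij} dx_i ∧ dx_j, the exterior derivative is
  d(omega) = sum_{i<j} d(g_{ij}) ∧ dx_i ∧ dx_j = sum_{i<j, k} (∂g_{ij}/∂x_k) dx_k ∧ dx_i ∧ dx_j.
Expand each term, using dx_k ∧ dx_i ∧ dx_j = sgn(permutation) dx_{(a)} ∧ dx_{(b)} ∧ dx_{(c)} with (a < b < c) sorted:
  d(2*y^2 - 3*z) includes (∂/∂z)(2*y^2 - 3*z) dz = (-3) dz, which multiplied by dx ∧ dy gives (-3) dx ∧ dy ∧ dz
  d(z*(2*x - y)) includes (∂/∂x)(z*(2*x - y)) dx = (2*z) dx, which multiplied by dy ∧ dz gives (2*z) dx ∧ dy ∧ dz
Collecting like 3-forms: d(omega) = (2*z - 3) dx ∧ dy ∧ dz.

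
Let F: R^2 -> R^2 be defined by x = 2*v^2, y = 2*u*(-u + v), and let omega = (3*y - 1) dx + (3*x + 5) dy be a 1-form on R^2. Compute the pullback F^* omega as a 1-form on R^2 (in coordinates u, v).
F^* omega = (-24*u*v^2 - 20*u + 12*v^3 + 10*v) du + (-24*u^2*v + 36*u*v^2 + 10*u - 4*v) dv

Using F^*(f dg) = (f ∘ F) d(g ∘ F), substitute each coordinate x_i by F_i(u, v) in f_i, and replace dx_i by d F_i = (∂F_i/∂u) du + (∂F_i/∂v) dv.
  For the x component: f_1(F) = -6*u^2 + 6*u*v - 1; d F_1 = (0) du + (4*v) dv
  For the y component: f_2(F) = 6*v^2 + 5; d F_2 = (-4*u + 2*v) du + (2*u) dv
Combining and collecting du, dv coefficients:
  coeff of du: -24*u*v^2 - 20*u + 12*v^3 + 10*v
  coeff of dv: -24*u^2*v + 36*u*v^2 + 10*u - 4*v
F^* omega = (-24*u*v^2 - 20*u + 12*v^3 + 10*v) du + (-24*u^2*v + 36*u*v^2 + 10*u - 4*v) dv.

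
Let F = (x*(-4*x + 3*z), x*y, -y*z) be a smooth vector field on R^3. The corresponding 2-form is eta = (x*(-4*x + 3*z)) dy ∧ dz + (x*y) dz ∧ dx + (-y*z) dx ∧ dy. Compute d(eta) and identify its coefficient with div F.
d(eta) = (-7*x - y + 3*z) dx ∧ dy ∧ dz; div F = -7*x - y + 3*z

For a 2-form in R^3 of the form above, applying d gives a 3-form with coefficient ∂P/∂x + ∂Q/∂y + ∂R/∂z:
  ∂P/∂x = -8*x + 3*z
  ∂Q/∂y = x
  ∂R/∂z = -y
Sum = -7*x - y + 3*z, which is exactly div F.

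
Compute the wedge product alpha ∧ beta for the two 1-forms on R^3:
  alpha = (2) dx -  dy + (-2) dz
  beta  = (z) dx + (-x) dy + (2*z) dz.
alpha ∧ beta = (-2*x + z) dx ∧ dy + (6*z) dx ∧ dz + (-2*x - 2*z) dy ∧ dz

Distribute the wedge, using dx_i ∧ dx_j = -dx_j ∧ dx_i and dx_i ∧ dx_i = 0. For each pair (i, j) with i < j, the coefficient of dx_i ∧ dx_j in alpha ∧ beta is (alpha_i * beta_j - alpha_j * beta_i). Collecting: alpha ∧ beta = (-2*x + z) dx ∧ dy + (6*z) dx ∧ dz + (-2*x - 2*z) dy ∧ dz.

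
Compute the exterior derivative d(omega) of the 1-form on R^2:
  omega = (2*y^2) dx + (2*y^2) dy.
d(omega) = (-4*y) dx ∧ dy

For a 1-form omega = sum_i f_i dx_i, the exterior derivative is
  d(omega) = sum_{i < j} (∂f_j/∂x_i - ∂f_i/∂x_j) dx_i ∧ dx_j.
  coefficient of dx ∧ dy: ∂f_2/∂x - ∂f_1/∂y = ∂(2*y^2)/∂x - ∂(2*y^2)/∂y = -4*y
Assembling: d(omega) = (-4*y) dx ∧ dy.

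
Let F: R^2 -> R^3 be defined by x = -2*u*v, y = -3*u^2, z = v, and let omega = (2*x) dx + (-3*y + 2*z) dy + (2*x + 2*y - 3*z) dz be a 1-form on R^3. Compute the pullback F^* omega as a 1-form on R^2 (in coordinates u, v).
F^* omega = (2*u*(-27*u^2 + 4*v^2 - 6*v)) du + (8*u^2*v - 6*u^2 - 4*u*v - 3*v) dv

Using F^*(f dg) = (f ∘ F) d(g ∘ F), substitute each coordinate x_i by F_i(u, v) in f_i, and replace dx_i by d F_i = (∂F_i/∂u) du + (∂F_i/∂v) dv.
  For the x component: f_1(F) = -4*u*v; d F_1 = (-2*v) du + (-2*u) dv
  For the y component: f_2(F) = 9*u^2 + 2*v; d F_2 = (-6*u) du + (0) dv
  For the z component: f_3(F) = -6*u^2 - 4*u*v - 3*v; d F_3 = (0) du + (1) dv
Combining and collecting du, dv coefficients:
  coeff of du: 2*u*(-27*u^2 + 4*v^2 - 6*v)
  coeff of dv: 8*u^2*v - 6*u^2 - 4*u*v - 3*v
F^* omega = (2*u*(-27*u^2 + 4*v^2 - 6*v)) du + (8*u^2*v - 6*u^2 - 4*u*v - 3*v) dv.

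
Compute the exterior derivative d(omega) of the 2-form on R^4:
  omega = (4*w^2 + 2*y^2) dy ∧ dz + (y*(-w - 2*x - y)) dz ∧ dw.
d(omega) = (7*w - 2*x - 2*y) dy ∧ dz ∧ dw + (-2*y) dx ∧ dz ∧ dw

For a 2-form omega = sum_{i<j} g_{ij} dx_i ∧ dx_j, the exterior derivative is
  d(omega) = sum_{i<j} d(g_{ij}) ∧ dx_i ∧ dx_j = sum_{i<j, k} (∂g_{ij}/∂x_k) dx_k ∧ dx_i ∧ dx_j.
Expand each term, using dx_k ∧ dx_i ∧ dx_j = sgn(permutation) dx_{(a)} ∧ dx_{(b)} ∧ dx_{(c)} with (a < b < c) sorted:
  d(4*w^2 + 2*y^2) includes (∂/∂w)(4*w^2 + 2*y^2) dw = (8*w) dw, which multiplied by dy ∧ dz gives (8*w) dy ∧ dz ∧ dw
  d(y*(-w - 2*x - y)) includes (∂/∂x)(y*(-w - 2*x - y)) dx = (-2*y) dx, which multiplied by dz ∧ dw gives (-2*y) dx ∧ dz ∧ dw
  d(y*(-w - 2*x - y)) includes (∂/∂y)(y*(-w - 2*x - y)) dy = (-w - 2*x - 2*y) dy, which multiplied by dz ∧ dw gives (-w - 2*x - 2*y) dy ∧ dz ∧ dw
Collecting like 3-forms: d(omega) = (7*w - 2*x - 2*y) dy ∧ dz ∧ dw + (-2*y) dx ∧ dz ∧ dw.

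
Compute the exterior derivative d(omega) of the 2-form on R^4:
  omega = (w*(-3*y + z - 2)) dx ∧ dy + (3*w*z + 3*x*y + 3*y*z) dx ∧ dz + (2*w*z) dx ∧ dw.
d(omega) = (w - 3*x - 3*z) dx ∧ dy ∧ dz + (-3*y + z - 2) dx ∧ dy ∧ dw + (-2*w + 3*z) dx ∧ dz ∧ dw

For a 2-form omega = sum_{i<j} g_{ij} dx_i ∧ dx_j, the exterior derivative is
  d(omega) = sum_{i<j} d(g_{ij}) ∧ dx_i ∧ dx_j = sum_{i<j, k} (∂g_{ij}/∂x_k) dx_k ∧ dx_i ∧ dx_j.
Expand each term, using dx_k ∧ dx_i ∧ dx_j = sgn(permutation) dx_{(a)} ∧ dx_{(b)} ∧ dx_{(c)} with (a < b < c) sorted:
  d(w*(-3*y + z - 2)) includes (∂/∂z)(w*(-3*y + z - 2)) dz = (w) dz, which multiplied by dx ∧ dy gives (w) dx ∧ dy ∧ dz
  d(w*(-3*y + z - 2)) includes (∂/∂w)(w*(-3*y + z - 2)) dw = (-3*y + z - 2) dw, which multiplied by dx ∧ dy gives (-3*y + z - 2) dx ∧ dy ∧ dw
  d(3*w*z + 3*x*y + 3*y*z) includes (∂/∂y)(3*w*z + 3*x*y + 3*y*z) dy = (3*x + 3*z) dy, which multiplied by dx ∧ dz gives (-3*x - 3*z) dx ∧ dy ∧ dz
  d(3*w*z + 3*x*y + 3*y*z) includes (∂/∂w)(3*w*z + 3*x*y + 3*y*z) dw = (3*z) dw, which multiplied by dx ∧ dz gives (3*z) dx ∧ dz ∧ dw
  d(2*w*z) includes (∂/∂z)(2*w*z) dz = (2*w) dz, which multiplied by dx ∧ dw gives (-2*w) dx ∧ dz ∧ dw
Collecting like 3-forms: d(omega) = (w - 3*x - 3*z) dx ∧ dy ∧ dz + (-3*y + z - 2) dx ∧ dy ∧ dw + (-2*w + 3*z) dx ∧ dz ∧ dw.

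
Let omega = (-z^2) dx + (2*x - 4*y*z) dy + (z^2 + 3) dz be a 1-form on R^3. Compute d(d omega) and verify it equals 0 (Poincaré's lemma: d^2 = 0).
d(d omega) = 0

Step 1: d omega = sum_{i<j} (∂f_j/∂x_i - ∂f_i/∂x_j) dx_i ∧ dx_j:
  coeff of dx ∧ dy: 2
  coeff of dx ∧ dz: 2*z
  coeff of dy ∧ dz: 4*y
Step 2: Apply d again to each 2-form coefficient. The only possible 3-form in R^3 is dx ∧ dy ∧ dz, with coefficient
  ∂(coeff of dy∧dz)/∂x - ∂(coeff of dx∧dz)/∂y + ∂(coeff of dx∧dy)/∂z
  = ∂/∂x (4*y) - ∂/∂y (2*z) + ∂/∂z (2).
Each of these terms simplifies to sums of mixed partials that cancel in pairs. The result is 0 (by equality of mixed partials for smooth functions — Schwarz / Clairaut).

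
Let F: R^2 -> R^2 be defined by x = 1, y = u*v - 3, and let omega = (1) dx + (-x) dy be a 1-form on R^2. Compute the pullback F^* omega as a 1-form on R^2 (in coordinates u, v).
F^* omega = (-v) du + (-u) dv

Using F^*(f dg) = (f ∘ F) d(g ∘ F), substitute each coordinate x_i by F_i(u, v) in f_i, and replace dx_i by d F_i = (∂F_i/∂u) du + (∂F_i/∂v) dv.
  For the x component: f_1(F) = 1; d F_1 = (0) du + (0) dv
  For the y component: f_2(F) = -1; d F_2 = (v) du + (u) dv
Combining and collecting du, dv coefficients:
  coeff of du: -v
  coeff of dv: -u
F^* omega = (-v) du + (-u) dv.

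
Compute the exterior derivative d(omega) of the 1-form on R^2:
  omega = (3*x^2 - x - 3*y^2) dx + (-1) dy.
d(omega) = (6*y) dx ∧ dy

For a 1-form omega = sum_i f_i dx_i, the exterior derivative is
  d(omega) = sum_{i < j} (∂f_j/∂x_i - ∂f_i/∂x_j) dx_i ∧ dx_j.
  coefficient of dx ∧ dy: ∂f_2/∂x - ∂f_1/∂y = ∂(-1)/∂x - ∂(3*x^2 - x - 3*y^2)/∂y = 6*y
Assembling: d(omega) = (6*y) dx ∧ dy.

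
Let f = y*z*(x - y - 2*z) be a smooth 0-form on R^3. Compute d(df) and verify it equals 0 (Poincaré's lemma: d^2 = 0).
d(df) = 0

Step 1: df = sum_i (∂f/∂x_i) dx_i = (y*z) dx + (z*(x - 2*y - 2*z)) dy + (y*(x - y - 4*z)) dz.
Step 2: Apply d again. Using the 1-form formula, the coefficient of dx ∧ dy in d(df) is ∂^2 f/∂x ∂y - ∂^2 f/∂y ∂x = (z) - (z) = 0 (equality of mixed partials for smooth f).
Similarly for dx ∧ dz and dy ∧ dz — all coefficients vanish. So d(df) = 0.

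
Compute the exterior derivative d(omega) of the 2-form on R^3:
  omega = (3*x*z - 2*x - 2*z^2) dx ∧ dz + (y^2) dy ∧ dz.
d(omega) = 0

For a 2-form omega = sum_{i<j} g_{ij} dx_i ∧ dx_j, the exterior derivative is
  d(omega) = sum_{i<j} d(g_{ij}) ∧ dx_i ∧ dx_j = sum_{i<j, k} (∂g_{ij}/∂x_k) dx_k ∧ dx_i ∧ dx_j.
Expand each term, using dx_k ∧ dx_i ∧ dx_j = sgn(permutation) dx_{(a)} ∧ dx_{(b)} ∧ dx_{(c)} with (a < b < c) sorted:

Collecting like 3-forms: d(omega) = 0.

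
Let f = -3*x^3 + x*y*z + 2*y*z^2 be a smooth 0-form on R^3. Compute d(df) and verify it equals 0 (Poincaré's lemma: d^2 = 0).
d(df) = 0

Step 1: df = sum_i (∂f/∂x_i) dx_i = (-9*x^2 + y*z) dx + (z*(x + 2*z)) dy + (y*(x + 4*z)) dz.
Step 2: Apply d again. Using the 1-form formula, the coefficient of dx ∧ dy in d(df) is ∂^2 f/∂x ∂y - ∂^2 f/∂y ∂x = (z) - (z) = 0 (equality of mixed partials for smooth f).
Similarly for dx ∧ dz and dy ∧ dz — all coefficients vanish. So d(df) = 0.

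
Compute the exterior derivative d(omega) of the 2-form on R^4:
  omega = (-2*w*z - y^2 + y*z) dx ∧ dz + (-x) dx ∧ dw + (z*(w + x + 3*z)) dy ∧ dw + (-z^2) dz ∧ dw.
d(omega) = (2*y - z) dx ∧ dy ∧ dz + (-2*z) dx ∧ dz ∧ dw + (z) dx ∧ dy ∧ dw + (-w - x - 6*z) dy ∧ dz ∧ dw

For a 2-form omega = sum_{i<j} g_{ij} dx_i ∧ dx_j, the exterior derivative is
  d(omega) = sum_{i<j} d(g_{ij}) ∧ dx_i ∧ dx_j = sum_{i<j, k} (∂g_{ij}/∂x_k) dx_k ∧ dx_i ∧ dx_j.
Expand each term, using dx_k ∧ dx_i ∧ dx_j = sgn(permutation) dx_{(a)} ∧ dx_{(b)} ∧ dx_{(c)} with (a < b < c) sorted:
  d(-2*w*z - y^2 + y*z) includes (∂/∂y)(-2*w*z - y^2 + y*z) dy = (-2*y + z) dy, which multiplied by dx ∧ dz gives (2*y - z) dx ∧ dy ∧ dz
  d(-2*w*z - y^2 + y*z) includes (∂/∂w)(-2*w*z - y^2 + y*z) dw = (-2*z) dw, which multiplied by dx ∧ dz gives (-2*z) dx ∧ dz ∧ dw
  d(z*(w + x + 3*z)) includes (∂/∂x)(z*(w + x + 3*z)) dx = (z) dx, which multiplied by dy ∧ dw gives (z) dx ∧ dy ∧ dw
  d(z*(w + x + 3*z)) includes (∂/∂z)(z*(w + x + 3*z)) dz = (w + x + 6*z) dz, which multiplied by dy ∧ dw gives (-w - x - 6*z) dy ∧ dz ∧ dw
Collecting like 3-forms: d(omega) = (2*y - z) dx ∧ dy ∧ dz + (-2*z) dx ∧ dz ∧ dw + (z) dx ∧ dy ∧ dw + (-w - x - 6*z) dy ∧ dz ∧ dw.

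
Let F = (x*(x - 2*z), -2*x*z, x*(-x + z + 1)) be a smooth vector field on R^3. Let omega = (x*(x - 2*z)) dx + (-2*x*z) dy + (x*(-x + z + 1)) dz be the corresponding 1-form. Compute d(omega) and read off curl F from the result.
d(omega) = (2*x) dy ∧ dz + (-z - 1) dz ∧ dx + (-2*z) dx ∧ dy; curl F = (2*x, -z - 1, -2*z)

d omega = sum_{i<j} (∂f_j/∂x_i - ∂f_i/∂x_j) dx_i ∧ dx_j. Under the identification (dy ∧ dz, dz ∧ dx, dx ∧ dy) ↔ (e_x, e_y, e_z), the coefficients are exactly the components of curl F. Compute:
  ∂R/∂y - ∂Q/∂z = (0) - (-2*x) = 2*x
  ∂P/∂z - ∂R/∂x = (-2*x) - (-2*x + z + 1) = -z - 1
  ∂Q/∂x - ∂P/∂y = (-2*z) - (0) = -2*z.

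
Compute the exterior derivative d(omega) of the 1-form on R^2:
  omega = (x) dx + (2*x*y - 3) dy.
d(omega) = (2*y) dx ∧ dy

For a 1-form omega = sum_i f_i dx_i, the exterior derivative is
  d(omega) = sum_{i < j} (∂f_j/∂x_i - ∂f_i/∂x_j) dx_i ∧ dx_j.
  coefficient of dx ∧ dy: ∂f_2/∂x - ∂f_1/∂y = ∂(2*x*y - 3)/∂x - ∂(x)/∂y = 2*y
Assembling: d(omega) = (2*y) dx ∧ dy.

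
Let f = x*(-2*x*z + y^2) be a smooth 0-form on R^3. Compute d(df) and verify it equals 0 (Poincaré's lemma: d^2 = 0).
d(df) = 0

Step 1: df = sum_i (∂f/∂x_i) dx_i = (-4*x*z + y^2) dx + (2*x*y) dy + (-2*x^2) dz.
Step 2: Apply d again. Using the 1-form formula, the coefficient of dx ∧ dy in d(df) is ∂^2 f/∂x ∂y - ∂^2 f/∂y ∂x = (2*y) - (2*y) = 0 (equality of mixed partials for smooth f).
Similarly for dx ∧ dz and dy ∧ dz — all coefficients vanish. So d(df) = 0.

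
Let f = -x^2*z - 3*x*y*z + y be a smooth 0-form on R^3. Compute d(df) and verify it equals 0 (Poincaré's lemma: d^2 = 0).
d(df) = 0

Step 1: df = sum_i (∂f/∂x_i) dx_i = (z*(-2*x - 3*y)) dx + (-3*x*z + 1) dy + (x*(-x - 3*y)) dz.
Step 2: Apply d again. Using the 1-form formula, the coefficient of dx ∧ dy in d(df) is ∂^2 f/∂x ∂y - ∂^2 f/∂y ∂x = (-3*z) - (-3*z) = 0 (equality of mixed partials for smooth f).
Similarly for dx ∧ dz and dy ∧ dz — all coefficients vanish. So d(df) = 0.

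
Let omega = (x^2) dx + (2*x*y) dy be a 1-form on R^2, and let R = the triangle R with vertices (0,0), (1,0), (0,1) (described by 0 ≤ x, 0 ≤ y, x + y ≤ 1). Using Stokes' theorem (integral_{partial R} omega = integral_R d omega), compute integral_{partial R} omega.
integral_(partial R) omega = 1/3

Stokes: integral_partial_R omega = integral_R d omega with d omega = (∂Q/∂x - ∂P/∂y) dx ∧ dy.
  ∂Q/∂x = 2*y
  ∂P/∂y = 0
  integrand = ∂Q/∂x - ∂P/∂y = 2*y.
Integrating over R: integral_0^1 integral_0^{1-x} (2*y) dy dx = 1/3.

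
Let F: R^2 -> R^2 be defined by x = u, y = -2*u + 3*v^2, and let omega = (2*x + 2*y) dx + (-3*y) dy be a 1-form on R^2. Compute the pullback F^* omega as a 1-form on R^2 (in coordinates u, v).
F^* omega = (-14*u + 24*v^2) du + (36*u*v - 54*v^3) dv

Using F^*(f dg) = (f ∘ F) d(g ∘ F), substitute each coordinate x_i by F_i(u, v) in f_i, and replace dx_i by d F_i = (∂F_i/∂u) du + (∂F_i/∂v) dv.
  For the x component: f_1(F) = -2*u + 6*v^2; d F_1 = (1) du + (0) dv
  For the y component: f_2(F) = 6*u - 9*v^2; d F_2 = (-2) du + (6*v) dv
Combining and collecting du, dv coefficients:
  coeff of du: -14*u + 24*v^2
  coeff of dv: 36*u*v - 54*v^3
F^* omega = (-14*u + 24*v^2) du + (36*u*v - 54*v^3) dv.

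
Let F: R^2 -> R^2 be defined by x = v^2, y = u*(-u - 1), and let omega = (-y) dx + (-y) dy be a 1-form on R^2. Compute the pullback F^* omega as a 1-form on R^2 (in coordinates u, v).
F^* omega = (u*(-2*u^2 - 3*u - 1)) du + (2*u*v*(u + 1)) dv

Using F^*(f dg) = (f ∘ F) d(g ∘ F), substitute each coordinate x_i by F_i(u, v) in f_i, and replace dx_i by d F_i = (∂F_i/∂u) du + (∂F_i/∂v) dv.
  For the x component: f_1(F) = u*(u + 1); d F_1 = (0) du + (2*v) dv
  For the y component: f_2(F) = u*(u + 1); d F_2 = (-2*u - 1) du + (0) dv
Combining and collecting du, dv coefficients:
  coeff of du: u*(-2*u^2 - 3*u - 1)
  coeff of dv: 2*u*v*(u + 1)
F^* omega = (u*(-2*u^2 - 3*u - 1)) du + (2*u*v*(u + 1)) dv.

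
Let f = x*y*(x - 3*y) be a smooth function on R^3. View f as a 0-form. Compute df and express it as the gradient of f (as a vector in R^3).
df = (y*(2*x - 3*y)) dx + (x*(x - 6*y)) dy + (0) dz; grad f = (y*(2*x - 3*y), x*(x - 6*y), 0)

For a 0-form f, d f = (∂f/∂x) dx + (∂f/∂y) dy + (∂f/∂z) dz. The components of the vector representation are exactly the entries of grad f in Cartesian coordinates:
  ∂f/∂x = y*(2*x - 3*y)
  ∂f/∂y = x*(x - 6*y)
  ∂f/∂z = 0.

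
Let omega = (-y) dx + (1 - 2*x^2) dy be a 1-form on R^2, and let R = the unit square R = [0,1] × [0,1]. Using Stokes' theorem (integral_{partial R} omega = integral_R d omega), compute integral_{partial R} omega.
integral_(partial R) omega = -1

Stokes: integral_partial_R omega = integral_R d omega with d omega = (∂Q/∂x - ∂P/∂y) dx ∧ dy.
  ∂Q/∂x = -4*x
  ∂P/∂y = -1
  integrand = ∂Q/∂x - ∂P/∂y = 1 - 4*x.
Integrating over R: integral_0^1 integral_0^1 (1 - 4*x) dx dy = -1.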